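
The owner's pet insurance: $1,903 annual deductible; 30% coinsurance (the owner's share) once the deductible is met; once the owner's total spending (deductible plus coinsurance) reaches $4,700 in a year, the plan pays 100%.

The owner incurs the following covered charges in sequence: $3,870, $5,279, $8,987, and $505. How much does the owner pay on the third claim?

#1 ($3,870): deductible takes $1,903, $1,967 remains; coinsurance $1,967 × 30% = $590.10. Owner pays $2,493.10; OOP now $2,493.10.
#2 ($5,279): 30% coinsurance on $5,279 = $1,583.70. Owner pays $1,583.70; OOP now $4,076.80.
#3 ($8,987): 30% coinsurance on $8,987 = $2,696.10. Adding that to $4,076.80 gives $6,772.90, past the $4,700 cap; owner pays only $4,700 − $4,076.80 = $623.20.

$623.20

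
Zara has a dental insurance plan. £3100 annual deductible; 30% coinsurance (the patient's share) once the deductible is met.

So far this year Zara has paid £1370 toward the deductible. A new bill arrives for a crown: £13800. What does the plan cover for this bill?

£8449

Remaining deductible: £3100 − £1370 = £1730.
That leaves £13800 − £1730 = £12070 for coinsurance.
Coinsurance: £12070 × 30% = £3621.
That puts the patient's cost at £1730 + £3621 = £5351.
The plan picks up £13800 − £5351 = £8449.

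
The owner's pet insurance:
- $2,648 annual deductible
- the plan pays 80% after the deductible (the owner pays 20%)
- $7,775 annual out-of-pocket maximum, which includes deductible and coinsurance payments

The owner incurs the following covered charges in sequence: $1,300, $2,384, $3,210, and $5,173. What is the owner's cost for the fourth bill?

$1,034.60

Bill 1, $1,300: all of it applies to the deductible. Owner pays $1,300; OOP now $1,300.
Bill 2, $2,384: $1,348 to deductible, leaving $1,036; 20% of $1,036 = $207.20. Cost to owner: $1,555.20. OOP to date $2,855.20.
Bill 3, $3,210: deductible already satisfied, so owner's share is 20% × $3,210 = $642. Cost to owner: $642. OOP to date $3,497.20.
Bill 4, $5,173: deductible met; 20% of $5,173 = $1,034.60. Cost to owner: $1,034.60. OOP to date $4,531.80.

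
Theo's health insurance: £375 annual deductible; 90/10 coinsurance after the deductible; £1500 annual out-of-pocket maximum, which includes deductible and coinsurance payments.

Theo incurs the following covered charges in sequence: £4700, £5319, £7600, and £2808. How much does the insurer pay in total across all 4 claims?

Bill 1, £4700: £375 to deductible, leaving £4325; 10% of £4325 = £432.50. Patient pays £807.50; OOP now £807.50. Plan pays £4700 − £807.50 = £3892.50.
Bill 2, £5319: deductible already satisfied, so patient's share is 10% × £5319 = £531.90. Cost to patient: £531.90. OOP to date £1339.40. Plan pays £5319 − £531.90 = £4787.10.
Bill 3, £7600: 10% coinsurance on £7600 = £760. That would push OOP to £2099.40, over the £1500 cap, so patient pays £1500 − £1339.40 = £160.60. Plan pays £7600 − £160.60 = £7439.40.
Bill 4, £2808: 10% coinsurance on £2808 = £280.80. Adding that to £1500 gives £1780.80, past the £1500 cap; patient pays only £1500 − £1500 = £0. Plan pays £2808 − £0 = £2808.
Insurer total: £3892.50 + £4787.10 + £7439.40 + £2808 = £18927.

£18927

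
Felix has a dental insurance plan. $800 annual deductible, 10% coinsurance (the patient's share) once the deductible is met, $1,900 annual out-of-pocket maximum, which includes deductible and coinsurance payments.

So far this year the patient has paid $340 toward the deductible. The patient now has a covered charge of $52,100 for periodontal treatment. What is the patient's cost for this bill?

Remaining deductible: $800 − $340 = $460.
After the $460 deductible portion, $52,100 − $460 = $51,640 is subject to coinsurance.
Patient's 10% share of $51,640 is $5,164.
Patient responsibility before any cap: $460 + $5,164 = $5,624.
Year-to-date out-of-pocket would reach $340 + $5,624 = $5,964, above the $1,900 maximum, so the patient pays only $1,900 − $340 = $1,560.

$1,560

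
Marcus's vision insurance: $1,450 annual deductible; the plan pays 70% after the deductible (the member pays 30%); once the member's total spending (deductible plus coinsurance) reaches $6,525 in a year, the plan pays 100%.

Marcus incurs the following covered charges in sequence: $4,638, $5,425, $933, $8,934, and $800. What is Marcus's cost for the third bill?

$279.90

Bill 1, $4,638: $1,450 to deductible, leaving $3,188; member's 30% is $956.40. Member owes $2,406.40 (running OOP $2,406.40).
Bill 2, $5,425: deductible met; 30% of $5,425 = $1,627.50. Member owes $1,627.50 (running OOP $4,033.90).
Bill 3, $933: 30% coinsurance on $933 = $279.90. Member pays $279.90; OOP now $4,313.80.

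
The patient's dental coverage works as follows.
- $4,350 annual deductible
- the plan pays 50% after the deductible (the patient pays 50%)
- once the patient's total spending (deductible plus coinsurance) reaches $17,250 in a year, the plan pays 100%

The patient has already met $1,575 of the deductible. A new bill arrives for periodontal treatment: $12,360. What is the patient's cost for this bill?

$7,567.50

Deductible still to meet: $4,350 − $1,575 = $2,775.
After the $2,775 deductible portion, $12,360 − $2,775 = $9,585 is subject to coinsurance.
50% of $9,585 = $4,792.50 falls to the patient.
Patient responsibility before any cap: $2,775 + $4,792.50 = $7,567.50.
Year-to-date out-of-pocket becomes $1,575 + $7,567.50 = $9,142.50, still under the $17,250 maximum, so no cap applies.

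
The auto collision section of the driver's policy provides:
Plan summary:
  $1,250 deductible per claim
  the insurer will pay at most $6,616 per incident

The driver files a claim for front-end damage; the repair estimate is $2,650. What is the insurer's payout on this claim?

$1,400

Subtract the deductible: $2,650 − $1,250 = $1,400.
$1,400 ≤ $6,616, so the limit doesn't bind; insurer pays $1,400.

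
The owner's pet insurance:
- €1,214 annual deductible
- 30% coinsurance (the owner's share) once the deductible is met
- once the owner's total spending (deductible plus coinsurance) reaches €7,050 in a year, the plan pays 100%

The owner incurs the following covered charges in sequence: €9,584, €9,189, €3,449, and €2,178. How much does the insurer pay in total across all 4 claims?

#1 (€9,584): €1,214 finishes the deductible; €8,370 goes to coinsurance; owner's 30% is €2,511. Owner owes €3,725 (running OOP €3,725). Insurer: €9,584 − €3,725 = €5,859.
#2 (€9,189): deductible met; 30% of €9,189 = €2,756.70. Owner pays €2,756.70; OOP now €6,481.70. Insurer: €9,189 − €2,756.70 = €6,432.30.
#3 (€3,449): deductible met; 30% of €3,449 = €1,034.70. That would push OOP to €7,516.40, over the €7,050 cap, so owner pays €7,050 − €6,481.70 = €568.30. Plan pays €3,449 − €568.30 = €2,880.70.
#4 (€2,178): 30% coinsurance on €2,178 = €653.40. That would push OOP to €7,703.40, over the €7,050 cap, so owner pays €7,050 − €7,050 = €0. Insurer: €2,178 − €0 = €2,178.
Insurer total: €5,859 + €6,432.30 + €2,880.70 + €2,178 = €17,350.

€17,350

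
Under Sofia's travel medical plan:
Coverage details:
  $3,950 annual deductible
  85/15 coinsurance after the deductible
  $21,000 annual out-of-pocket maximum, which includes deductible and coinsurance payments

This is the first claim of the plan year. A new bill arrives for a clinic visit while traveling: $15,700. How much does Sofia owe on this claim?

Nothing has been paid toward the $3,950 deductible, so the first $3,950 of this charge is applied there.
The remaining $11,750 (= $15,700 − $3,950) moves to coinsurance.
15% of $11,750 = $1,762.50 falls to the traveler.
That puts the traveler's cost at $3,950 + $1,762.50 = $5,712.50 before any cap.
Year-to-date out-of-pocket becomes $0 + $5,712.50 = $5,712.50, still under the $21,000 maximum, so no cap applies.

$5,712.50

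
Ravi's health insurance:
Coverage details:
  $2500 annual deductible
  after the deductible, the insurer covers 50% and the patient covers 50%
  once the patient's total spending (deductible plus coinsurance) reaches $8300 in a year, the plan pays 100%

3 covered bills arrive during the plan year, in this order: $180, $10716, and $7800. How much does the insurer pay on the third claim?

#1 ($180): fully absorbed by the deductible. Patient owes $180 (running OOP $180). Insurer: $180 − $180 = $0.
#2 ($10716): deductible takes $2320, $8396 remains; coinsurance $8396 × 50% = $4198. Patient owes $6518 (running OOP $6698). Insurer: $10716 − $6518 = $4198.
#3 ($7800): 50% coinsurance on $7800 = $3900. OOP would hit $10598 > $8300, so the cap limits the patient to $8300 − $6698 = $1602. Insurer: $7800 − $1602 = $6198.

$6198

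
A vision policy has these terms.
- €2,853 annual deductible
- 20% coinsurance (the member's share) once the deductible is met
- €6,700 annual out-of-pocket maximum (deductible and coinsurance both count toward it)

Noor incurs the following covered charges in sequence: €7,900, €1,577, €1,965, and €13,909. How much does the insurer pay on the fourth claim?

€11,779.80

Claim 1 (€7,900): €2,853 to deductible, leaving €5,047; coinsurance €5,047 × 20% = €1,009.40. Member pays €3,862.40; OOP now €3,862.40. Insurer: €7,900 − €3,862.40 = €4,037.60.
Claim 2 (€1,577): deductible met; 20% of €1,577 = €315.40. Cost to member: €315.40. OOP to date €4,177.80. Plan pays €1,577 − €315.40 = €1,261.60.
Claim 3 (€1,965): deductible met; 20% of €1,965 = €393. Cost to member: €393. OOP to date €4,570.80. Insurer: €1,965 − €393 = €1,572.
Claim 4 (€13,909): deductible already satisfied, so member's share is 20% × €13,909 = €2,781.80. Adding that to €4,570.80 gives €7,352.60, past the €6,700 cap; member pays only €6,700 − €4,570.80 = €2,129.20. Insurer: €13,909 − €2,129.20 = €11,779.80.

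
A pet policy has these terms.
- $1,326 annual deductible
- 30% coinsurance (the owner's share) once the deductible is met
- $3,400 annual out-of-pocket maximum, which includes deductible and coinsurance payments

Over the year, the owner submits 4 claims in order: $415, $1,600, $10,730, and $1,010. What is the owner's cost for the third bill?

$1,867.30

Claim 1 ($415): entire amount goes to the deductible. Cost to owner: $415. OOP to date $415.
Claim 2 ($1,600): $911 finishes the deductible; $689 goes to coinsurance; owner's 30% is $206.70. Cost to owner: $1,117.70. OOP to date $1,532.70.
Claim 3 ($10,730): deductible already satisfied, so owner's share is 30% × $10,730 = $3,219. Adding that to $1,532.70 gives $4,751.70, past the $3,400 cap; owner pays only $3,400 − $1,532.70 = $1,867.30.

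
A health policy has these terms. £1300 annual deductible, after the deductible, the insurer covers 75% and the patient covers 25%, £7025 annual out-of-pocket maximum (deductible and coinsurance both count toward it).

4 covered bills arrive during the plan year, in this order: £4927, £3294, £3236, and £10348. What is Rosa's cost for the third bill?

£809

#1 (£4927): deductible takes £1300, £3627 remains; patient's 25% is £906.75. Patient owes £2206.75 (running OOP £2206.75).
#2 (£3294): 25% coinsurance on £3294 = £823.50. Patient owes £823.50 (running OOP £3030.25).
#3 (£3236): deductible already satisfied, so patient's share is 25% × £3236 = £809. Patient pays £809; OOP now £3839.25.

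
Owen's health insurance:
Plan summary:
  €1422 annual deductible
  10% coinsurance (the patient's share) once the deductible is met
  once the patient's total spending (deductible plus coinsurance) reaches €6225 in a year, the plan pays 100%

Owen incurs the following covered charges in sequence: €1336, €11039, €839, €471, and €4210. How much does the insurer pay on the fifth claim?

€3789

Claim 1 (€1336): fully absorbed by the deductible. Patient owes €1336 (running OOP €1336). Plan pays €1336 − €1336 = €0.
Claim 2 (€11039): €86 to deductible, leaving €10953; coinsurance €10953 × 10% = €1095.30. Cost to patient: €1181.30. OOP to date €2517.30. Insurer: €11039 − €1181.30 = €9857.70.
Claim 3 (€839): 10% coinsurance on €839 = €83.90. Patient pays €83.90; OOP now €2601.20. Insurer: €839 − €83.90 = €755.10.
Claim 4 (€471): deductible already satisfied, so patient's share is 10% × €471 = €47.10. Cost to patient: €47.10. OOP to date €2648.30. Plan pays €471 − €47.10 = €423.90.
Claim 5 (€4210): deductible already satisfied, so patient's share is 10% × €4210 = €421. Patient owes €421 (running OOP €3069.30). Plan pays €4210 − €421 = €3789.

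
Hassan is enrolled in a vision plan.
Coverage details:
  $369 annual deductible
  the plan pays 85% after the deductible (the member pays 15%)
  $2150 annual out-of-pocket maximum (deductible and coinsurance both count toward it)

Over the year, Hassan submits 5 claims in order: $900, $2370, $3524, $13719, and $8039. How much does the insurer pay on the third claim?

$2995.40

Bill 1, $900: deductible takes $369, $531 remains; coinsurance $531 × 15% = $79.65. Cost to member: $448.65. OOP to date $448.65. Plan pays $900 − $448.65 = $451.35.
Bill 2, $2370: deductible met; 15% of $2370 = $355.50. Member pays $355.50; OOP now $804.15. Insurer: $2370 − $355.50 = $2014.50.
Bill 3, $3524: deductible met; 15% of $3524 = $528.60. Member pays $528.60; OOP now $1332.75. Insurer: $3524 − $528.60 = $2995.40.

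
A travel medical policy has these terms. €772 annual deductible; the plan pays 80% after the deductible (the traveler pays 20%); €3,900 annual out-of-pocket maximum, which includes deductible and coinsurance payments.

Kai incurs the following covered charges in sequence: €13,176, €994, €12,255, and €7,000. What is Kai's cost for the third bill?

Claim 1 (€13,176): deductible takes €772, €12,404 remains; 20% of €12,404 = €2,480.80. Cost to traveler: €3,252.80. OOP to date €3,252.80.
Claim 2 (€994): deductible already satisfied, so traveler's share is 20% × €994 = €198.80. Traveler owes €198.80 (running OOP €3,451.60).
Claim 3 (€12,255): deductible met; 20% of €12,255 = €2,451. That would push OOP to €5,902.60, over the €3,900 cap, so traveler pays €3,900 − €3,451.60 = €448.40.

€448.40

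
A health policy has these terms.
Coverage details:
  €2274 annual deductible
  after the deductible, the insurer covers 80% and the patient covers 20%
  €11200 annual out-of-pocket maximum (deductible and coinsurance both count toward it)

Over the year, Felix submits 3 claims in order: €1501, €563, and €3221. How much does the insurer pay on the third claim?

€2408.80

#1 (€1501): all of it applies to the deductible. Patient pays €1501; OOP now €1501. Insurer: €1501 − €1501 = €0.
#2 (€563): all of it applies to the deductible. Patient pays €563; OOP now €2064. Insurer: €563 − €563 = €0.
#3 (€3221): €210 to deductible, leaving €3011; patient's 20% is €602.20. Cost to patient: €812.20. OOP to date €2876.20. Plan pays €3221 − €812.20 = €2408.80.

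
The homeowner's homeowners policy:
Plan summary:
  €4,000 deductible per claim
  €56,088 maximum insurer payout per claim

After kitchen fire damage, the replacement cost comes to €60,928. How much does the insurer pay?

€56,088

Subtract the deductible: €60,928 − €4,000 = €56,928.
€56,928 exceeds the €56,088 limit, so the insurer pays the limit: €56,088.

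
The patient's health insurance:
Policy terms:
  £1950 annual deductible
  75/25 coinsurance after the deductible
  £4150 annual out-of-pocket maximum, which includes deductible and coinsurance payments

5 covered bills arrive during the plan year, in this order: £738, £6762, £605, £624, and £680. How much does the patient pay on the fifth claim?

Claim 1 — £738: fully absorbed by the deductible. Cost to patient: £738. OOP to date £738.
Claim 2 — £6762: £1212 to deductible, leaving £5550; patient's 25% is £1387.50. Cost to patient: £2599.50. OOP to date £3337.50.
Claim 3 — £605: 25% coinsurance on £605 = £151.25. Patient owes £151.25 (running OOP £3488.75).
Claim 4 — £624: 25% coinsurance on £624 = £156. Cost to patient: £156. OOP to date £3644.75.
Claim 5 — £680: 25% coinsurance on £680 = £170. Patient owes £170 (running OOP £3814.75).

£170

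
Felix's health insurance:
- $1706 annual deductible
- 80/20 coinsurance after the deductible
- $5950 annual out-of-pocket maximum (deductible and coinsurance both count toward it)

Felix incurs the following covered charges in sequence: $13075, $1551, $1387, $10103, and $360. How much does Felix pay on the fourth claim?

Bill 1, $13075: $1706 finishes the deductible; $11369 goes to coinsurance; 20% of $11369 = $2273.80. Cost to patient: $3979.80. OOP to date $3979.80.
Bill 2, $1551: 20% coinsurance on $1551 = $310.20. Patient owes $310.20 (running OOP $4290).
Bill 3, $1387: deductible already satisfied, so patient's share is 20% × $1387 = $277.40. Cost to patient: $277.40. OOP to date $4567.40.
Bill 4, $10103: deductible met; 20% of $10103 = $2020.60. Adding that to $4567.40 gives $6588, past the $5950 cap; patient pays only $5950 − $4567.40 = $1382.60.

$1382.60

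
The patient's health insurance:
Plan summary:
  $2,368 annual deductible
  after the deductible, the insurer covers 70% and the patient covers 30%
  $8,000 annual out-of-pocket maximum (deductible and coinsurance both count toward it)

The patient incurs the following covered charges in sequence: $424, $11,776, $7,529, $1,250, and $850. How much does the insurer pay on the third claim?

#1 ($424): entire amount goes to the deductible. Patient pays $424; OOP now $424. Insurer: $424 − $424 = $0.
#2 ($11,776): deductible takes $1,944, $9,832 remains; 30% of $9,832 = $2,949.60. Patient pays $4,893.60; OOP now $5,317.60. Insurer: $11,776 − $4,893.60 = $6,882.40.
#3 ($7,529): 30% coinsurance on $7,529 = $2,258.70. Patient pays $2,258.70; OOP now $7,576.30. Insurer: $7,529 − $2,258.70 = $5,270.30.

$5,270.30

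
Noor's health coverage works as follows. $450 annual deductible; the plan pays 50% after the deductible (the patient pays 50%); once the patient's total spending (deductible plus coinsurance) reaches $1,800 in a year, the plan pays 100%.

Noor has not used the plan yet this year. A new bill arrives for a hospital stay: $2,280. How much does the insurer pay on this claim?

$915

Deductible not yet touched, so the first $450 of the bill goes to the deductible.
That leaves $2,280 − $450 = $1,830 for coinsurance.
Coinsurance: $1,830 × 50% = $915.
So the patient owes $450 + $915 = $1,365 before any cap.
Year-to-date out-of-pocket becomes $0 + $1,365 = $1,365, still under the $1,800 maximum, so no cap applies.
The insurer covers the remainder: $2,280 − $1,365 = $915.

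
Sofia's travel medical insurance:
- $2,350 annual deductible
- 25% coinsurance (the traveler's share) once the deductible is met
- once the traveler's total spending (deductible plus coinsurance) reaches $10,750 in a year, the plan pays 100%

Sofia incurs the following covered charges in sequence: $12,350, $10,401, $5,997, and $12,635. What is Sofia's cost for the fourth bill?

Claim 1 ($12,350): deductible takes $2,350, $10,000 remains; traveler's 25% is $2,500. Traveler pays $4,850; OOP now $4,850.
Claim 2 ($10,401): deductible met; 25% of $10,401 = $2,600.25. Traveler owes $2,600.25 (running OOP $7,450.25).
Claim 3 ($5,997): deductible met; 25% of $5,997 = $1,499.25. Traveler pays $1,499.25; OOP now $8,949.50.
Claim 4 ($12,635): 25% coinsurance on $12,635 = $3,158.75. OOP would hit $12,108.25 > $10,750, so the cap limits the traveler to $10,750 − $8,949.50 = $1,800.50.

$1,800.50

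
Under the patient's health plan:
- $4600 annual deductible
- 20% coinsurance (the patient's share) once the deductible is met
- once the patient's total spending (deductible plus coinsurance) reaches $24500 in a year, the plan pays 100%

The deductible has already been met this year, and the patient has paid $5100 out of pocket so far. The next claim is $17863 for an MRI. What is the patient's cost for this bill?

With the deductible met, the entire $17863 is subject to coinsurance.
Coinsurance: $17863 × 20% = $3572.60.
Total out-of-pocket so far would be $5100 + $3572.60 = $8672.60, below the $24500 cap — no reduction.

$3572.60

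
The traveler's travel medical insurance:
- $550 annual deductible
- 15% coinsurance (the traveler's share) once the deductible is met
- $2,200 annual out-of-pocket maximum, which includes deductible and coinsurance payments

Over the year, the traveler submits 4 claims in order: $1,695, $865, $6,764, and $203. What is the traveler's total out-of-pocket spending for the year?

$1,896.55

Claim 1 — $1,695: deductible takes $550, $1,145 remains; 15% of $1,145 = $171.75. Cost to traveler: $721.75. OOP to date $721.75.
Claim 2 — $865: deductible met; 15% of $865 = $129.75. Cost to traveler: $129.75. OOP to date $851.50.
Claim 3 — $6,764: 15% coinsurance on $6,764 = $1,014.60. Cost to traveler: $1,014.60. OOP to date $1,866.10.
Claim 4 — $203: 15% coinsurance on $203 = $30.45. Traveler pays $30.45; OOP now $1,896.55.
Total paid by the traveler: $721.75 + $129.75 + $1,014.60 + $30.45 = $1,896.55.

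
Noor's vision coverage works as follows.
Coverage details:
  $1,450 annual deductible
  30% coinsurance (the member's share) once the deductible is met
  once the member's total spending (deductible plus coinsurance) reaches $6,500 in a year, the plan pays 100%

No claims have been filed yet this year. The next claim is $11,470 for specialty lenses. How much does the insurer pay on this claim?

Deductible not yet touched, so the first $1,450 of the bill goes to the deductible.
That leaves $11,470 − $1,450 = $10,020 for coinsurance.
Member's 30% share of $10,020 is $3,006.
Member responsibility before any cap: $1,450 + $3,006 = $4,456.
Cumulative spending $0 + $4,456 = $4,456 stays under the $6,500 maximum.
The insurer covers the remainder: $11,470 − $4,456 = $7,014.

$7,014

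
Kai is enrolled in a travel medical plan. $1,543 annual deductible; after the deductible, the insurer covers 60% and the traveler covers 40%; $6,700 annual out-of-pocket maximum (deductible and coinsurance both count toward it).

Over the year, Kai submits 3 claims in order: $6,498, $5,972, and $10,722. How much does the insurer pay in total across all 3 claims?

$16,492

Bill 1, $6,498: $1,543 to deductible, leaving $4,955; traveler's 40% is $1,982. Cost to traveler: $3,525. OOP to date $3,525. Insurer: $6,498 − $3,525 = $2,973.
Bill 2, $5,972: deductible already satisfied, so traveler's share is 40% × $5,972 = $2,388.80. Traveler owes $2,388.80 (running OOP $5,913.80). Plan pays $5,972 − $2,388.80 = $3,583.20.
Bill 3, $10,722: deductible met; 40% of $10,722 = $4,288.80. That would push OOP to $10,202.60, over the $6,700 cap, so traveler pays $6,700 − $5,913.80 = $786.20. Insurer: $10,722 − $786.20 = $9,935.80.
Insurer total: $2,973 + $3,583.20 + $9,935.80 = $16,492.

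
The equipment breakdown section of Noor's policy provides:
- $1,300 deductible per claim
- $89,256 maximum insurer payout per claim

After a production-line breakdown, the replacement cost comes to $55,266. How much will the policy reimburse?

Less the $1,300 deductible: $55,266 − $1,300 = $53,966.
That's under the $89,256 cap, so the insurer reimburses the full $53,966.

$53,966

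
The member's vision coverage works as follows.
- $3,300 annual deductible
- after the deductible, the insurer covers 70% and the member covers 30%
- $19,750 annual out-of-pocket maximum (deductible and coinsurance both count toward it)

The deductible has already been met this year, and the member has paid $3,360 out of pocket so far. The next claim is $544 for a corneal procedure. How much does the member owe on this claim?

The deductible is already satisfied, so the full bill goes to coinsurance.
Coinsurance: $544 × 30% = $163.20.
Year-to-date out-of-pocket becomes $3,360 + $163.20 = $3,523.20, still under the $19,750 maximum, so no cap applies.

$163.20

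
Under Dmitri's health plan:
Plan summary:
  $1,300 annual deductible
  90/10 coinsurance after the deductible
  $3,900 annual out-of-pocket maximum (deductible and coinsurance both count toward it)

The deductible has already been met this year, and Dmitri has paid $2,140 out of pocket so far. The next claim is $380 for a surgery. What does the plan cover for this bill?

$342

The deductible is already satisfied, so the full bill goes to coinsurance.
Patient's 10% share of $380 is $38.
Total out-of-pocket so far would be $2,140 + $38 = $2,178, below the $3,900 cap — no reduction.
The insurer covers the remainder: $380 − $38 = $342.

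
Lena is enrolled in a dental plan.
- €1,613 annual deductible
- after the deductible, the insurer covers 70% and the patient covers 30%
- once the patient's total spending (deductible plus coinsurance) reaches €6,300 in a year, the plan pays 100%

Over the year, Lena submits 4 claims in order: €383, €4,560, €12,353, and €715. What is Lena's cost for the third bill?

€3,688

Claim 1 — €383: fully absorbed by the deductible. Patient owes €383 (running OOP €383).
Claim 2 — €4,560: €1,230 finishes the deductible; €3,330 goes to coinsurance; coinsurance €3,330 × 30% = €999. Patient pays €2,229; OOP now €2,612.
Claim 3 — €12,353: deductible already satisfied, so patient's share is 30% × €12,353 = €3,705.90. Adding that to €2,612 gives €6,317.90, past the €6,300 cap; patient pays only €6,300 − €2,612 = €3,688.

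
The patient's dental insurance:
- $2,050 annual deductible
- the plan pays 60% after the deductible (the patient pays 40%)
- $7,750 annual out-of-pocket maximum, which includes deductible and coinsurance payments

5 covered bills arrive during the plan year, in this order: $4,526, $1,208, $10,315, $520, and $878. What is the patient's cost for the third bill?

#1 ($4,526): $2,050 to deductible, leaving $2,476; patient's 40% is $990.40. Patient pays $3,040.40; OOP now $3,040.40.
#2 ($1,208): deductible met; 40% of $1,208 = $483.20. Patient owes $483.20 (running OOP $3,523.60).
#3 ($10,315): 40% coinsurance on $10,315 = $4,126. Patient pays $4,126; OOP now $7,649.60.

$4,126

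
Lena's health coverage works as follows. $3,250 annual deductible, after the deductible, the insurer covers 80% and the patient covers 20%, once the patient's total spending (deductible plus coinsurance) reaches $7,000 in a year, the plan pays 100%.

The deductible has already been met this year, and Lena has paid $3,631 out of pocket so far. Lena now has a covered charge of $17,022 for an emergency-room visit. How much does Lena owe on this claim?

With the deductible met, the entire $17,022 is subject to coinsurance.
Patient's 20% share of $17,022 is $3,404.40.
Adding $3,404.40 to the $3,631 already spent would give $7,035.40, which exceeds the $7,000 cap; the patient pays just $7,000 − $3,631 = $3,369.

$3,369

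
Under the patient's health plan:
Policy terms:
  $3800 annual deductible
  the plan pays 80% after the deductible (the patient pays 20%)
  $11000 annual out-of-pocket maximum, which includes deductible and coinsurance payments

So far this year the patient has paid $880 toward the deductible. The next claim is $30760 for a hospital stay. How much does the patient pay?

$8488

Remaining deductible: $3800 − $880 = $2920.
That leaves $30760 − $2920 = $27840 for coinsurance.
20% of $27840 = $5568 falls to the patient.
Patient responsibility before any cap: $2920 + $5568 = $8488.
Cumulative spending $880 + $8488 = $9368 stays under the $11000 maximum.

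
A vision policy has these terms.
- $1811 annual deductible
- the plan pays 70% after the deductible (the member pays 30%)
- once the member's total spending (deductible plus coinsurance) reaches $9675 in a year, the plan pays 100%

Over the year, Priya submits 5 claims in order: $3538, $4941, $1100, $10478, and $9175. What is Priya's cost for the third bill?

$330

Claim 1 ($3538): deductible takes $1811, $1727 remains; member's 30% is $518.10. Cost to member: $2329.10. OOP to date $2329.10.
Claim 2 ($4941): 30% coinsurance on $4941 = $1482.30. Member owes $1482.30 (running OOP $3811.40).
Claim 3 ($1100): deductible met; 30% of $1100 = $330. Cost to member: $330. OOP to date $4141.40.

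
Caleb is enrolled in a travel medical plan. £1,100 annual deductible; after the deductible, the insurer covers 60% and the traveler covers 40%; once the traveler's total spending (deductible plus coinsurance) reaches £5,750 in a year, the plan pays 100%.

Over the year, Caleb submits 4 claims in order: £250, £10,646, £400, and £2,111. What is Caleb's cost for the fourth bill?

£571.60

Claim 1 — £250: fully absorbed by the deductible. Cost to traveler: £250. OOP to date £250.
Claim 2 — £10,646: deductible takes £850, £9,796 remains; coinsurance £9,796 × 40% = £3,918.40. Cost to traveler: £4,768.40. OOP to date £5,018.40.
Claim 3 — £400: deductible already satisfied, so traveler's share is 40% × £400 = £160. Cost to traveler: £160. OOP to date £5,178.40.
Claim 4 — £2,111: 40% coinsurance on £2,111 = £844.40. Adding that to £5,178.40 gives £6,022.80, past the £5,750 cap; traveler pays only £5,750 − £5,178.40 = £571.60.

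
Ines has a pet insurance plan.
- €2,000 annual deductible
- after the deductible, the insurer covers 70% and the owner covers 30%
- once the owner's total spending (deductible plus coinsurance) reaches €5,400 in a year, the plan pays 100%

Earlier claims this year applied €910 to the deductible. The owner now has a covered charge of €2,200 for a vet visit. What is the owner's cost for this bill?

€1,423

Deductible still to meet: €2,000 − €910 = €1,090.
That leaves €2,200 − €1,090 = €1,110 for coinsurance.
Owner's 30% share of €1,110 is €333.
So the owner owes €1,090 + €333 = €1,423 before any cap.
Total out-of-pocket so far would be €910 + €1,423 = €2,333, below the €5,400 cap — no reduction.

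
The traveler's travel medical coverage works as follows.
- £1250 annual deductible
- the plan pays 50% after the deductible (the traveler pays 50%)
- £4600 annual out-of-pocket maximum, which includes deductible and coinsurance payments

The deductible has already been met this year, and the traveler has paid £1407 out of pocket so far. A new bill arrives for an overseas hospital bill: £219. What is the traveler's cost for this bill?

The deductible is already satisfied, so the full bill goes to coinsurance.
Traveler's 50% share of £219 is £109.50.
Cumulative spending £1407 + £109.50 = £1516.50 stays under the £4600 maximum.

£109.50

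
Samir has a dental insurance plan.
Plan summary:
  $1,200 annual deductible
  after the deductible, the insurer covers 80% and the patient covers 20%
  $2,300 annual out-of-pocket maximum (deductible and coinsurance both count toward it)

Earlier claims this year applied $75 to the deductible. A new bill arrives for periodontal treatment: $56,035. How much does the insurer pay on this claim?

$53,810

Remaining deductible: $1,200 − $75 = $1,125.
That leaves $56,035 − $1,125 = $54,910 for coinsurance.
Coinsurance: $54,910 × 20% = $10,982.
That puts the patient's cost at $1,125 + $10,982 = $12,107 before any cap.
Year-to-date out-of-pocket would reach $75 + $12,107 = $12,182, above the $2,300 maximum, so the patient pays only $2,300 − $75 = $2,225.
The insurer covers the remainder: $56,035 − $2,225 = $53,810.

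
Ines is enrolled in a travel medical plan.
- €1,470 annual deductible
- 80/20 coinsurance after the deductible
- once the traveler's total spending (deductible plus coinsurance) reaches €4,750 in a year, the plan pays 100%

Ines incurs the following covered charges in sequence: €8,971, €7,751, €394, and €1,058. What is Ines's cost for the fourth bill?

€150.80

#1 (€8,971): €1,470 finishes the deductible; €7,501 goes to coinsurance; 20% of €7,501 = €1,500.20. Cost to traveler: €2,970.20. OOP to date €2,970.20.
#2 (€7,751): deductible met; 20% of €7,751 = €1,550.20. Traveler pays €1,550.20; OOP now €4,520.40.
#3 (€394): deductible met; 20% of €394 = €78.80. Traveler owes €78.80 (running OOP €4,599.20).
#4 (€1,058): deductible already satisfied, so traveler's share is 20% × €1,058 = €211.60. Adding that to €4,599.20 gives €4,810.80, past the €4,750 cap; traveler pays only €4,750 − €4,599.20 = €150.80.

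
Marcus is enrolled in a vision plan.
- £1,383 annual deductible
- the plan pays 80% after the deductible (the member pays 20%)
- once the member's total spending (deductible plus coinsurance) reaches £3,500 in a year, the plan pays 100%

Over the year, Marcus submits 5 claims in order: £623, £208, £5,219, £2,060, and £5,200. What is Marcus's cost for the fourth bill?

#1 (£623): all of it applies to the deductible. Member pays £623; OOP now £623.
#2 (£208): entire amount goes to the deductible. Cost to member: £208. OOP to date £831.
#3 (£5,219): £552 to deductible, leaving £4,667; member's 20% is £933.40. Cost to member: £1,485.40. OOP to date £2,316.40.
#4 (£2,060): deductible already satisfied, so member's share is 20% × £2,060 = £412. Cost to member: £412. OOP to date £2,728.40.

£412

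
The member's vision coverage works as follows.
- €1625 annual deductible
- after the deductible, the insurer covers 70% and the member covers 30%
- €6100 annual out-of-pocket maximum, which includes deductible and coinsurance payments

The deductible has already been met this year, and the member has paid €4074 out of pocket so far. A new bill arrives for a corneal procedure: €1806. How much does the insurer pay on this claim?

€1264.20

The deductible is already satisfied, so the full bill goes to coinsurance.
Member's 30% share of €1806 is €541.80.
Total out-of-pocket so far would be €4074 + €541.80 = €4615.80, below the €6100 cap — no reduction.
Insurer pays the balance: €1806 − €541.80 = €1264.20.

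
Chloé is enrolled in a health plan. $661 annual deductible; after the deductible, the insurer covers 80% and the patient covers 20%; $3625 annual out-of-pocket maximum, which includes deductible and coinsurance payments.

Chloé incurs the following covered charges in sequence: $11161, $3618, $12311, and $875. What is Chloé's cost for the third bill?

$140.40

#1 ($11161): $661 to deductible, leaving $10500; 20% of $10500 = $2100. Patient pays $2761; OOP now $2761.
#2 ($3618): deductible met; 20% of $3618 = $723.60. Patient pays $723.60; OOP now $3484.60.
#3 ($12311): deductible already satisfied, so patient's share is 20% × $12311 = $2462.20. Adding that to $3484.60 gives $5946.80, past the $3625 cap; patient pays only $3625 − $3484.60 = $140.40.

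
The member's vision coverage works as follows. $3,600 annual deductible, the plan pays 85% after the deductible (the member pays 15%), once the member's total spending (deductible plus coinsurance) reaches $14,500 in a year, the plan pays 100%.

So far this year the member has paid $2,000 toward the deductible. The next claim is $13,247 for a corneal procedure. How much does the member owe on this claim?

$3,347.05

Deductible still to meet: $3,600 − $2,000 = $1,600.
After the $1,600 deductible portion, $13,247 − $1,600 = $11,647 is subject to coinsurance.
15% of $11,647 = $1,747.05 falls to the member.
Member responsibility before any cap: $1,600 + $1,747.05 = $3,347.05.
Year-to-date out-of-pocket becomes $2,000 + $3,347.05 = $5,347.05, still under the $14,500 maximum, so no cap applies.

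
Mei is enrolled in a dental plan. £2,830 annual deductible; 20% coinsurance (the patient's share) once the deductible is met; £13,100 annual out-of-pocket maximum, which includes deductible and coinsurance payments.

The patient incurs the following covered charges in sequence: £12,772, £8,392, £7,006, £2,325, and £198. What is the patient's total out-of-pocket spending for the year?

Claim 1 — £12,772: £2,830 to deductible, leaving £9,942; 20% of £9,942 = £1,988.40. Patient pays £4,818.40; OOP now £4,818.40.
Claim 2 — £8,392: 20% coinsurance on £8,392 = £1,678.40. Patient owes £1,678.40 (running OOP £6,496.80).
Claim 3 — £7,006: 20% coinsurance on £7,006 = £1,401.20. Patient owes £1,401.20 (running OOP £7,898).
Claim 4 — £2,325: deductible met; 20% of £2,325 = £465. Cost to patient: £465. OOP to date £8,363.
Claim 5 — £198: deductible met; 20% of £198 = £39.60. Patient pays £39.60; OOP now £8,402.60.
Summing the patient's payments: £4,818.40 + £1,678.40 + £1,401.20 + £465 + £39.60 = £8,402.60.

£8,402.60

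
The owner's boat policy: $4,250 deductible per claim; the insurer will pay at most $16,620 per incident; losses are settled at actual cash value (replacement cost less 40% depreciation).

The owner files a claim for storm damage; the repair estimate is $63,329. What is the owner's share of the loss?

Actual cash value after 40% depreciation: $63,329 × 60% = $37,997.40.
Less the $4,250 deductible: $37,997.40 − $4,250 = $33,747.40.
$33,747.40 exceeds the $16,620 limit, so the insurer pays the limit: $16,620.
Out of pocket: $63,329 − $16,620 = $46,709.

$46,709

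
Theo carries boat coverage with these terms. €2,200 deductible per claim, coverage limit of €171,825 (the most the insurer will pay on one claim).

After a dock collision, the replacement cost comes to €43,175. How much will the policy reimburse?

€40,975

After the deductible, €43,175 − €2,200 = €40,975 remains.
€40,975 ≤ €171,825, so the limit doesn't bind; insurer pays €40,975.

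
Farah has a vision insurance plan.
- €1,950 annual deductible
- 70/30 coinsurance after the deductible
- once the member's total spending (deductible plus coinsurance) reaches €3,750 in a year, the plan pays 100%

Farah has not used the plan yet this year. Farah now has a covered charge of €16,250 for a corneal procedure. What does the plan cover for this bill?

Deductible not yet touched, so the first €1,950 of the bill goes to the deductible.
The remaining €14,300 (= €16,250 − €1,950) moves to coinsurance.
Coinsurance: €14,300 × 30% = €4,290.
So the member owes €1,950 + €4,290 = €6,240 before any cap.
Adding €6,240 to the €0 already spent would give €6,240, which exceeds the €3,750 cap; the member pays just €3,750 − €0 = €3,750.
Insurer pays the balance: €16,250 − €3,750 = €12,500.

€12,500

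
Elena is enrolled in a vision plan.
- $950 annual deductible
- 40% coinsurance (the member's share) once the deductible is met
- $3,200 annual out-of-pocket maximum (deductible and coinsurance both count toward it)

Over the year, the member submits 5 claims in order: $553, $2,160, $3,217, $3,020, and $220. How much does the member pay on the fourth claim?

$258

Claim 1 ($553): fully absorbed by the deductible. Member owes $553 (running OOP $553).
Claim 2 ($2,160): deductible takes $397, $1,763 remains; coinsurance $1,763 × 40% = $705.20. Cost to member: $1,102.20. OOP to date $1,655.20.
Claim 3 ($3,217): deductible met; 40% of $3,217 = $1,286.80. Cost to member: $1,286.80. OOP to date $2,942.
Claim 4 ($3,020): 40% coinsurance on $3,020 = $1,208. That would push OOP to $4,150, over the $3,200 cap, so member pays $3,200 − $2,942 = $258.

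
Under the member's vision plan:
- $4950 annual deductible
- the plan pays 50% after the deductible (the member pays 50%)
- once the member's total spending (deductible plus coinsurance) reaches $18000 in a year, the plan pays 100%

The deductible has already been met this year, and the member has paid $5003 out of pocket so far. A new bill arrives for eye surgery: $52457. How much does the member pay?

$12997

With the deductible met, the entire $52457 is subject to coinsurance.
Member's 50% share of $52457 is $26228.50.
That would bring total out-of-pocket to $31231.50, past the $18000 cap. The member is capped at $18000 − $5003 = $12997 on this claim.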